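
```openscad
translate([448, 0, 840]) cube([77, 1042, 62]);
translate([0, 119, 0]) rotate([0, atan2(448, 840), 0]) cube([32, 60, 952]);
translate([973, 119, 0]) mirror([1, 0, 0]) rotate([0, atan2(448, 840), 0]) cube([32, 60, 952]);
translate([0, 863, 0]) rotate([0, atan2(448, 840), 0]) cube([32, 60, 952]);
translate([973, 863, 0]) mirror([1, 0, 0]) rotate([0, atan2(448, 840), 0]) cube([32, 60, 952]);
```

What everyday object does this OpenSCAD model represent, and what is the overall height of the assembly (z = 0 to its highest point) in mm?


A sawhorse. The overall height is 902 mm.

A beam across two mirrored pairs of raked legs — a sawhorse. The beam's underside is at z = 840 (matching the legs' vertical rise in atan2(448, 840)) and the beam is 62 mm tall, so its top is at 840 + 62 = 902 mm. The raked legs top out at the beam's underside, so that is the highest point.


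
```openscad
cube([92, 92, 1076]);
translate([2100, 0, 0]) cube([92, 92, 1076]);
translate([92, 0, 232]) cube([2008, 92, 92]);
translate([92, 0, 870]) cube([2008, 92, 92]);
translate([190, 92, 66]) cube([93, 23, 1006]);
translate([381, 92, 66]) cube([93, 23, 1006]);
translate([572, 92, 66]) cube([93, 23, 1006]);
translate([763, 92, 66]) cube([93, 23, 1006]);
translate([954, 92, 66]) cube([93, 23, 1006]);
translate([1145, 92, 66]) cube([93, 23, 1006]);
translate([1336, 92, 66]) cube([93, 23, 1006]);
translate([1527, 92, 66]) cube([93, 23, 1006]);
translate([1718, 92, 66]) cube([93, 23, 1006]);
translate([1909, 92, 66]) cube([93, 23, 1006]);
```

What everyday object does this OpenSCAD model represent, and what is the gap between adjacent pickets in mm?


A fence section. The picket gap is 98 mm.

Two posts, two rails, 10 pickets — a fence section. Span 2008 mm holds 10 pickets of 93 mm with 11 equal gaps: ⌊(2008 − 10·93) / 11⌋ = 98 mm.


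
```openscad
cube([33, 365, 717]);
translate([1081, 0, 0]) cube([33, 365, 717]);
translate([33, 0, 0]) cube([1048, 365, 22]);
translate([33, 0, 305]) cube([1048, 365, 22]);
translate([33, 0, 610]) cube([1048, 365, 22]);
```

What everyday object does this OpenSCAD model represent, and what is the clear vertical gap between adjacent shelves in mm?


A bookshelf. The clear shelf gap is 283 mm.

Two tall side panels with 3 horizontal boards between them — a bookshelf. The first two shelf undersides are at z = 0 and z = 305; with shelf thickness 22, the clear gap is 305 − 0 − 22 = 283 mm.


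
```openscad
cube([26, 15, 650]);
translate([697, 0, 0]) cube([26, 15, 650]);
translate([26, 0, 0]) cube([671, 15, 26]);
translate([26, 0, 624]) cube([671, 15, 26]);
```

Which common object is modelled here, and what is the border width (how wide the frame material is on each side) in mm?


A picture frame. The border width is 26 mm.

Four thin pieces enclosing a rectangular opening — a picture frame. The two full-height stiles are 650 mm tall; the top rail sits at z = 624 and is 26 mm tall, so the border above the opening is 650 − 624 = 26 mm, matching the stile x-width.


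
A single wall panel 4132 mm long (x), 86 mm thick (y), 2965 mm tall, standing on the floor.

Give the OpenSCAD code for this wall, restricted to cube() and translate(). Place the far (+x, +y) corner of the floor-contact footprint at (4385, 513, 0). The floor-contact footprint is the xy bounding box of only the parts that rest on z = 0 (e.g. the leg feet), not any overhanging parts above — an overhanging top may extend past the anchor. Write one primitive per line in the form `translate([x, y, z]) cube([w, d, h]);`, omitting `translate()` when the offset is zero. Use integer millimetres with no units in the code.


translate([253, 427, 0]) cube([4132, 86, 2965]);


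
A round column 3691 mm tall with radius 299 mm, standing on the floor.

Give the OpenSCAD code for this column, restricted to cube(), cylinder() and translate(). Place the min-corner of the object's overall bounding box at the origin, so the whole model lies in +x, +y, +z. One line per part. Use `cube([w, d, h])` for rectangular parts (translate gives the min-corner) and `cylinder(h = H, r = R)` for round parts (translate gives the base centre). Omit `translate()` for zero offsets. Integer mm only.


translate([299, 299, 0]) cylinder(h = 3691, r = 299);


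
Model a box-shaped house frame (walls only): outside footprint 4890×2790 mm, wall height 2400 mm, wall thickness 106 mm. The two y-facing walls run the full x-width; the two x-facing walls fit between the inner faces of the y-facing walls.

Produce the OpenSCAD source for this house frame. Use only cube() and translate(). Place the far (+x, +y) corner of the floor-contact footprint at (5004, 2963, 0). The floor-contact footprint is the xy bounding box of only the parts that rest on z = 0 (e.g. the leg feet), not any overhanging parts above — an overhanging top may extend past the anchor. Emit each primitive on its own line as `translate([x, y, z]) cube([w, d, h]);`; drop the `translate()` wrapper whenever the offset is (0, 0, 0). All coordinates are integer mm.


translate([114, 173, 0]) cube([4890, 106, 2400]);
translate([114, 2857, 0]) cube([4890, 106, 2400]);
translate([114, 279, 0]) cube([106, 2578, 2400]);
translate([4898, 279, 0]) cube([106, 2578, 2400]);


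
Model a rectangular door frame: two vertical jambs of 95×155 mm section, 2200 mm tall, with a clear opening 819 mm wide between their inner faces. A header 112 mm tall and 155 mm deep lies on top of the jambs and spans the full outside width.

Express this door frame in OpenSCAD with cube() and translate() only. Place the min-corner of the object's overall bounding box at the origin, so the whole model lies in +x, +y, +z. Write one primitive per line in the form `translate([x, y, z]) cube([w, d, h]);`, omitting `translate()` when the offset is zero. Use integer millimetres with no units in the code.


cube([95, 155, 2200]);
translate([914, 0, 0]) cube([95, 155, 2200]);
translate([0, 0, 2200]) cube([1009, 155, 112]);


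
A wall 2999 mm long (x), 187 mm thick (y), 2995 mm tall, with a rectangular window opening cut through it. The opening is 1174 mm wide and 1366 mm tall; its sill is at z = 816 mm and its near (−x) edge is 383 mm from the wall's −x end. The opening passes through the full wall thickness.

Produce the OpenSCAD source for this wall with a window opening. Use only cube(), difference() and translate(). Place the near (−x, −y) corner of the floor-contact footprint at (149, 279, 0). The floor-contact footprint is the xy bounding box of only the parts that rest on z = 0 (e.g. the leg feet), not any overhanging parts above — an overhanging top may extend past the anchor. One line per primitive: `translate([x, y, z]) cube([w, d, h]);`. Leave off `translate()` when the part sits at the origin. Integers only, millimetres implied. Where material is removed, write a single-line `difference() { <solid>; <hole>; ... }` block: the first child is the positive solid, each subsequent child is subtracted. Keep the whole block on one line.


difference() { translate([149, 279, 0]) cube([2999, 187, 2995]); translate([532, 279, 816]) cube([1174, 187, 1366]); }


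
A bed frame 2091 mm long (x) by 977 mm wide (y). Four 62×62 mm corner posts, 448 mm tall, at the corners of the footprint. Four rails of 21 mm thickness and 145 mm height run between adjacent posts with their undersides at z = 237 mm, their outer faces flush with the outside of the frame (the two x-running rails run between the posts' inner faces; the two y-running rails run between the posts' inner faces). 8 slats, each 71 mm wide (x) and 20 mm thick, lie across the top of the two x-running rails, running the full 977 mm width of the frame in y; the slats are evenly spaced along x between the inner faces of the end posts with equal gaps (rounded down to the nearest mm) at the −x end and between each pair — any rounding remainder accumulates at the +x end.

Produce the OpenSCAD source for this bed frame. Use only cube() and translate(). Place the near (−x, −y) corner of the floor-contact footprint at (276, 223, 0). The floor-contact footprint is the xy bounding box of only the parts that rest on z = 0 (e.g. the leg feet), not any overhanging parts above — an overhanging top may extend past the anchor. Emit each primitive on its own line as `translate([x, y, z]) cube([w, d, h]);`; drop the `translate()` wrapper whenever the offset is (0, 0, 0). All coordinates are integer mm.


translate([276, 223, 0]) cube([62, 62, 448]);
translate([276, 1138, 0]) cube([62, 62, 448]);
translate([2305, 223, 0]) cube([62, 62, 448]);
translate([2305, 1138, 0]) cube([62, 62, 448]);
translate([338, 223, 237]) cube([1967, 21, 145]);
translate([338, 1179, 237]) cube([1967, 21, 145]);
translate([276, 285, 237]) cube([21, 853, 145]);
translate([2346, 285, 237]) cube([21, 853, 145]);
translate([493, 223, 382]) cube([71, 977, 20]);
translate([719, 223, 382]) cube([71, 977, 20]);
translate([945, 223, 382]) cube([71, 977, 20]);
translate([1171, 223, 382]) cube([71, 977, 20]);
translate([1397, 223, 382]) cube([71, 977, 20]);
translate([1623, 223, 382]) cube([71, 977, 20]);
translate([1849, 223, 382]) cube([71, 977, 20]);
translate([2075, 223, 382]) cube([71, 977, 20]);


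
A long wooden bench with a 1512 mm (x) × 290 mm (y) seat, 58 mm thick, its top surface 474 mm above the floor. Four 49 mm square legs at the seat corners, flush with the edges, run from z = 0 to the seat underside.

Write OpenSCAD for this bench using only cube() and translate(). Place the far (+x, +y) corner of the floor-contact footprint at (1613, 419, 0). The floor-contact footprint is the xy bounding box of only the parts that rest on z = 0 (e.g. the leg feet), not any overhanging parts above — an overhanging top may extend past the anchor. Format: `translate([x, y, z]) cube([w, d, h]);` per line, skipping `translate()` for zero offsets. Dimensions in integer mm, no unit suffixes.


// leg_h = 474 − 58 = 416
translate([101, 129, 416]) cube([1512, 290, 58]);
translate([101, 129, 0]) cube([49, 49, 416]);
translate([101, 370, 0]) cube([49, 49, 416]);
translate([1564, 129, 0]) cube([49, 49, 416]);
translate([1564, 370, 0]) cube([49, 49, 416]);


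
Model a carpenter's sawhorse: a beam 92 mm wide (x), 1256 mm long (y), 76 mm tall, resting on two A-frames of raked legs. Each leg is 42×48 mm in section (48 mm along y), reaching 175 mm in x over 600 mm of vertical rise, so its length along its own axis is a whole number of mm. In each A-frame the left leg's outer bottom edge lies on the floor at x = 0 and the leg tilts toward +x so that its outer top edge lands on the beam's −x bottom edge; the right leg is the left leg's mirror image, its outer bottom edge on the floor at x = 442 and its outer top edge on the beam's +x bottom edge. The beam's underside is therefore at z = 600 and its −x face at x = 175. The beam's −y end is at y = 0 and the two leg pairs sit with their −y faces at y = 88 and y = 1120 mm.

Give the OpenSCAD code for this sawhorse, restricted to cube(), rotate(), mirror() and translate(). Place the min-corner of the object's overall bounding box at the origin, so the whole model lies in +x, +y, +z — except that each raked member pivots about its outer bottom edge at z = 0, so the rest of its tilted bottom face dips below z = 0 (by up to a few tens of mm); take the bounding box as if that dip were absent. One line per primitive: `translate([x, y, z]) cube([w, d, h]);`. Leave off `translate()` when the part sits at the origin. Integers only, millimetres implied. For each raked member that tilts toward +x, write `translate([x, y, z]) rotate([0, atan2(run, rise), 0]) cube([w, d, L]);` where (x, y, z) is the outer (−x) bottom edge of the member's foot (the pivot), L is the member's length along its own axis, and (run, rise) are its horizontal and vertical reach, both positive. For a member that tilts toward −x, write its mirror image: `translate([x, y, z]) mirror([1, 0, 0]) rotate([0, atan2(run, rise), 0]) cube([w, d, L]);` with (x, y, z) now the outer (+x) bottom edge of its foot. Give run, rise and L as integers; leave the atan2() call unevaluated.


translate([175, 0, 600]) cube([92, 1256, 76]);
translate([0, 88, 0]) rotate([0, atan2(175, 600), 0]) cube([42, 48, 625]);
translate([442, 88, 0]) mirror([1, 0, 0]) rotate([0, atan2(175, 600), 0]) cube([42, 48, 625]);
translate([0, 1120, 0]) rotate([0, atan2(175, 600), 0]) cube([42, 48, 625]);
translate([442, 1120, 0]) mirror([1, 0, 0]) rotate([0, atan2(175, 600), 0]) cube([42, 48, 625]);


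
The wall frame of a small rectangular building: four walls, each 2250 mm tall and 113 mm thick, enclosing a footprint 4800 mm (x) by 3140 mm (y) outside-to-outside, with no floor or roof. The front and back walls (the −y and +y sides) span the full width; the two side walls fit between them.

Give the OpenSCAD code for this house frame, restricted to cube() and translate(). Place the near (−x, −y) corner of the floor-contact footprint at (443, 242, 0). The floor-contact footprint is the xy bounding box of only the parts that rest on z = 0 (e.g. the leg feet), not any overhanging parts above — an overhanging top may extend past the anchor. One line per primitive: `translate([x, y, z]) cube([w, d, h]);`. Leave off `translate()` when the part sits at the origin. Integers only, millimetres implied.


translate([443, 242, 0]) cube([4800, 113, 2250]);
translate([443, 3269, 0]) cube([4800, 113, 2250]);
translate([443, 355, 0]) cube([113, 2914, 2250]);
translate([5130, 355, 0]) cube([113, 2914, 2250]);


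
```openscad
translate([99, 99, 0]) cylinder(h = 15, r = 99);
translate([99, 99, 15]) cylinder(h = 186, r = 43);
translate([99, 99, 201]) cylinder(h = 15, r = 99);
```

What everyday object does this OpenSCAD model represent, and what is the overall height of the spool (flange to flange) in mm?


A spool. The overall height is 216 mm.

Three coaxial cylinders, large–small–large — a spool. Two 15 mm flanges and a 186 mm core give 15 + 186 + 15 = 216 mm.


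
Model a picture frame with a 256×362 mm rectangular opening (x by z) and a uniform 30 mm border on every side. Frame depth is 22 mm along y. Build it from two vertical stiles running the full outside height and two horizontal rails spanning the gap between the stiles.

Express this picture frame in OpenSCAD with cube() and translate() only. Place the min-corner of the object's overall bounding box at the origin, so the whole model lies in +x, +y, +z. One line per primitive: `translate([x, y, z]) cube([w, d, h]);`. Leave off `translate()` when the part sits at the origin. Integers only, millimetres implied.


cube([30, 22, 422]);
translate([286, 0, 0]) cube([30, 22, 422]);
translate([30, 0, 0]) cube([256, 22, 30]);
translate([30, 0, 392]) cube([256, 22, 30]);


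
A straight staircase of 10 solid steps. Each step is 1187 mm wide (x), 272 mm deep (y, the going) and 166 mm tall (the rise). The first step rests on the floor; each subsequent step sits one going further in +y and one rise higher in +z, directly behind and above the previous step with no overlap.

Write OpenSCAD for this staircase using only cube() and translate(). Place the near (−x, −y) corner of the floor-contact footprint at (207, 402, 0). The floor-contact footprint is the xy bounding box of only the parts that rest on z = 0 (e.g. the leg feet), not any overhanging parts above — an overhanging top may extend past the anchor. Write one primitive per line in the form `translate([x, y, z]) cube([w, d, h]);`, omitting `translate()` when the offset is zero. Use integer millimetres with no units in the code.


translate([207, 402, 0]) cube([1187, 272, 166]);
translate([207, 674, 166]) cube([1187, 272, 166]);
translate([207, 946, 332]) cube([1187, 272, 166]);
translate([207, 1218, 498]) cube([1187, 272, 166]);
translate([207, 1490, 664]) cube([1187, 272, 166]);
translate([207, 1762, 830]) cube([1187, 272, 166]);
translate([207, 2034, 996]) cube([1187, 272, 166]);
translate([207, 2306, 1162]) cube([1187, 272, 166]);
translate([207, 2578, 1328]) cube([1187, 272, 166]);
translate([207, 2850, 1494]) cube([1187, 272, 166]);


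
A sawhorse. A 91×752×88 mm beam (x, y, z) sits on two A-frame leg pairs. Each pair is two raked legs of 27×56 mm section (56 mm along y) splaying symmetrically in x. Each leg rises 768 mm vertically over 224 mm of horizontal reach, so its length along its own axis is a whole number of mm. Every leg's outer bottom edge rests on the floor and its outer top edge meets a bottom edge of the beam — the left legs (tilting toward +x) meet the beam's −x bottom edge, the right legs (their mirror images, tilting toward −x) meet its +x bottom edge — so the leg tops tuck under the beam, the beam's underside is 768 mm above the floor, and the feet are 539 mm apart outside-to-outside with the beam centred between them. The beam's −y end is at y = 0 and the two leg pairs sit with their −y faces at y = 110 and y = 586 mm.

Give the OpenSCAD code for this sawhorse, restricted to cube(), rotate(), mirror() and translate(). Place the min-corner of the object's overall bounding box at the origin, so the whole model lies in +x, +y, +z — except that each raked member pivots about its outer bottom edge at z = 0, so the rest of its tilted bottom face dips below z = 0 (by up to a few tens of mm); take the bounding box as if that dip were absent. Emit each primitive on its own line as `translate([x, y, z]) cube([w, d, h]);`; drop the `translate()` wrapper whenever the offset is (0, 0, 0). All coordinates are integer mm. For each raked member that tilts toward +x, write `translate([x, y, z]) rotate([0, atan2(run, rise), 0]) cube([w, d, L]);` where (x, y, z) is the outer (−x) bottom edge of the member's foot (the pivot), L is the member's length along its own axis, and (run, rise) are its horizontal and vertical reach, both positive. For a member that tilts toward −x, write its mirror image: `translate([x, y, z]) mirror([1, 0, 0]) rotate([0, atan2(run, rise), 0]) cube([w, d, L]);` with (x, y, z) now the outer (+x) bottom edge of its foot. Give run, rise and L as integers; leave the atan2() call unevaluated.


translate([224, 0, 768]) cube([91, 752, 88]);
translate([0, 110, 0]) rotate([0, atan2(224, 768), 0]) cube([27, 56, 800]);
translate([539, 110, 0]) mirror([1, 0, 0]) rotate([0, atan2(224, 768), 0]) cube([27, 56, 800]);
translate([0, 586, 0]) rotate([0, atan2(224, 768), 0]) cube([27, 56, 800]);
translate([539, 586, 0]) mirror([1, 0, 0]) rotate([0, atan2(224, 768), 0]) cube([27, 56, 800]);


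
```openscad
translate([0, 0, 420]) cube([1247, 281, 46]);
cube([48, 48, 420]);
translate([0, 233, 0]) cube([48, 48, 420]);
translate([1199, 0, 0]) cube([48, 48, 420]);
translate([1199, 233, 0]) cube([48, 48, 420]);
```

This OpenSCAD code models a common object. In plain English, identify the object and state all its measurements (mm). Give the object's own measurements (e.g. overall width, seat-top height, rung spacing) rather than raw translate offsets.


A long wooden bench with a 1247 mm (x) × 281 mm (y) seat, 46 mm thick, its top surface 466 mm above the floor. Four 48 mm square legs at the seat corners, flush with the edges, run from z = 0 to the seat underside.


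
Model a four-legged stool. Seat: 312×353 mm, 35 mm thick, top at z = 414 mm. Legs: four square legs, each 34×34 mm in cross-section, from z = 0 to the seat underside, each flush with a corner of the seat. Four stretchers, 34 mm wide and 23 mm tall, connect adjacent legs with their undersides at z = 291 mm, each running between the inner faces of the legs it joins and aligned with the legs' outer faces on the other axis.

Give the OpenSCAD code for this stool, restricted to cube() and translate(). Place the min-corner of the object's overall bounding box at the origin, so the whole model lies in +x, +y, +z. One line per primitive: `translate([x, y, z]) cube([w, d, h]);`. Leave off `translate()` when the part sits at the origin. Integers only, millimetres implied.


translate([0, 0, 379]) cube([312, 353, 35]);
cube([34, 34, 379]);
translate([278, 0, 0]) cube([34, 34, 379]);
translate([0, 319, 0]) cube([34, 34, 379]);
translate([278, 319, 0]) cube([34, 34, 379]);
translate([34, 0, 291]) cube([244, 34, 23]);
translate([34, 319, 291]) cube([244, 34, 23]);
translate([0, 34, 291]) cube([34, 285, 23]);
translate([278, 34, 291]) cube([34, 285, 23]);


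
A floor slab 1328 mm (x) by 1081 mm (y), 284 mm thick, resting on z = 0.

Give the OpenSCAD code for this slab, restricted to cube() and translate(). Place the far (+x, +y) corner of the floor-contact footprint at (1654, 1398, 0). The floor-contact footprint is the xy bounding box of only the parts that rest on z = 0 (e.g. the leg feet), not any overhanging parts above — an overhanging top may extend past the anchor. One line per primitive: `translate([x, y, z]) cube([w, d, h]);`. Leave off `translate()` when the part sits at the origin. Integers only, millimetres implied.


translate([326, 317, 0]) cube([1328, 1081, 284]);


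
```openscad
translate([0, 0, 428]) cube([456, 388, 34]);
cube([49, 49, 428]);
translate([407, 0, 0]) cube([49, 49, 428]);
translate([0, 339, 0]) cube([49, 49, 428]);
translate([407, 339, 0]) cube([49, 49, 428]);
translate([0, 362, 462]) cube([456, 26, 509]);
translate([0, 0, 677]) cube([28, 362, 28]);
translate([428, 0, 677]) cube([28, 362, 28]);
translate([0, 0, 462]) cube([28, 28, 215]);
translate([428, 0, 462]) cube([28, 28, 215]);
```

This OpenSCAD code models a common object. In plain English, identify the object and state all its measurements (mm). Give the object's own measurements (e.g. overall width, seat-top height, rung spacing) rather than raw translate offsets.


A chair. The seat is a 456×388×34 mm slab with its top at z = 462 mm, on four 49×49 mm corner legs (flush with the seat edges, standing on z = 0). A flat backrest 26 mm thick, 509 mm tall, spans the full seat width and rises from the seat top along its +y edge, rear face flush with the rear of the seat. Two armrests of 28×28 mm section run along each side from the seat's front edge to the front of the backrest, top faces 243 mm above the seat top and outer faces flush with the seat's x-edges; a 28×28 mm post under the front of each armrest stands on the seat at the front corner.


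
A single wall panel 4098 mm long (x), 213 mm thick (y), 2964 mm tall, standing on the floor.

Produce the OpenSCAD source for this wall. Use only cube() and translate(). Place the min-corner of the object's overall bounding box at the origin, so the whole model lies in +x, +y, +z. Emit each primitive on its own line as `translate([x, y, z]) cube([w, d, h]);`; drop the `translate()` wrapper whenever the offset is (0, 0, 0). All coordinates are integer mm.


cube([4098, 213, 2964]);


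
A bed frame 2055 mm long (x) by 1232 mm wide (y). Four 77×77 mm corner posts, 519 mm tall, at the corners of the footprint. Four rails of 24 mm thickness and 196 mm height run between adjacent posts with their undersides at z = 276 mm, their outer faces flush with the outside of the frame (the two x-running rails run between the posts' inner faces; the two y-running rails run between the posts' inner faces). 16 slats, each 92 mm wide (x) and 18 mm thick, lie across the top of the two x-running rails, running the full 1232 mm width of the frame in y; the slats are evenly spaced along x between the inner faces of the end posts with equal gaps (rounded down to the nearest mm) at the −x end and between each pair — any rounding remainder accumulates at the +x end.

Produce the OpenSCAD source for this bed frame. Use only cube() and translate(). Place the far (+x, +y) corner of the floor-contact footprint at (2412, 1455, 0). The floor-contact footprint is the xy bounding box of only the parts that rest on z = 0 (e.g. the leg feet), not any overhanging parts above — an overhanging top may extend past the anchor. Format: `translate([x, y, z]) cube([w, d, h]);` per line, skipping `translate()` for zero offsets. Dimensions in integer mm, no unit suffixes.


// slat z = rail_z + rail_h = 276 + 196 = 472
// slat gap = ⌊(1901 − 16·92) / 17⌋ = 25
translate([357, 223, 0]) cube([77, 77, 519]);
translate([357, 1378, 0]) cube([77, 77, 519]);
translate([2335, 223, 0]) cube([77, 77, 519]);
translate([2335, 1378, 0]) cube([77, 77, 519]);
translate([434, 223, 276]) cube([1901, 24, 196]);
translate([434, 1431, 276]) cube([1901, 24, 196]);
translate([357, 300, 276]) cube([24, 1078, 196]);
translate([2388, 300, 276]) cube([24, 1078, 196]);
translate([459, 223, 472]) cube([92, 1232, 18]);
translate([576, 223, 472]) cube([92, 1232, 18]);
translate([693, 223, 472]) cube([92, 1232, 18]);
translate([810, 223, 472]) cube([92, 1232, 18]);
translate([927, 223, 472]) cube([92, 1232, 18]);
translate([1044, 223, 472]) cube([92, 1232, 18]);
translate([1161, 223, 472]) cube([92, 1232, 18]);
translate([1278, 223, 472]) cube([92, 1232, 18]);
translate([1395, 223, 472]) cube([92, 1232, 18]);
translate([1512, 223, 472]) cube([92, 1232, 18]);
translate([1629, 223, 472]) cube([92, 1232, 18]);
translate([1746, 223, 472]) cube([92, 1232, 18]);
translate([1863, 223, 472]) cube([92, 1232, 18]);
translate([1980, 223, 472]) cube([92, 1232, 18]);
translate([2097, 223, 472]) cube([92, 1232, 18]);
translate([2214, 223, 472]) cube([92, 1232, 18]);


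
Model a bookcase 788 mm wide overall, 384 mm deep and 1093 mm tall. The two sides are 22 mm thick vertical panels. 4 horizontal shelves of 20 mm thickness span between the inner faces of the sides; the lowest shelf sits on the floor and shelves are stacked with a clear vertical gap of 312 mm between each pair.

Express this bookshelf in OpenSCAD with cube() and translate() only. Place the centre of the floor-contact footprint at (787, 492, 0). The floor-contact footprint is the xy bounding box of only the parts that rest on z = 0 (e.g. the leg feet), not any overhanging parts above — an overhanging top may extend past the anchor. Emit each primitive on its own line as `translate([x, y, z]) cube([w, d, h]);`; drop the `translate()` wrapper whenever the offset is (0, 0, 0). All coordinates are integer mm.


translate([393, 300, 0]) cube([22, 384, 1093]);
translate([1159, 300, 0]) cube([22, 384, 1093]);
translate([415, 300, 0]) cube([744, 384, 20]);
translate([415, 300, 332]) cube([744, 384, 20]);
translate([415, 300, 664]) cube([744, 384, 20]);
translate([415, 300, 996]) cube([744, 384, 20]);


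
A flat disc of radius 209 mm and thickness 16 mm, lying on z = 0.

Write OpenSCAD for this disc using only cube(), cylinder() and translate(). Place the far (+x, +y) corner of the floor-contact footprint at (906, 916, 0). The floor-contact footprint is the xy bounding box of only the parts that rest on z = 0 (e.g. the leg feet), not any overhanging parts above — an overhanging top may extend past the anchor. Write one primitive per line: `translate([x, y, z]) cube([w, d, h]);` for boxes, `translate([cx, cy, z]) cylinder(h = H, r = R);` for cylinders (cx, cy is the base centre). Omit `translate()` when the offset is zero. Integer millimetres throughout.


translate([697, 707, 0]) cylinder(h = 16, r = 209);


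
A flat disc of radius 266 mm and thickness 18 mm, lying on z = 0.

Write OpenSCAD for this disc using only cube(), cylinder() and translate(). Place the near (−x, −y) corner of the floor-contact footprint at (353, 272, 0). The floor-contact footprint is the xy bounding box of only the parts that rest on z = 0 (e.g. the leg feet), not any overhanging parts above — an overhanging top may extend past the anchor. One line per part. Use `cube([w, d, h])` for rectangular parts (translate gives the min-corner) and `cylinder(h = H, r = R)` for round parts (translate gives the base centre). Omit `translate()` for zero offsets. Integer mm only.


translate([619, 538, 0]) cylinder(h = 18, r = 266);


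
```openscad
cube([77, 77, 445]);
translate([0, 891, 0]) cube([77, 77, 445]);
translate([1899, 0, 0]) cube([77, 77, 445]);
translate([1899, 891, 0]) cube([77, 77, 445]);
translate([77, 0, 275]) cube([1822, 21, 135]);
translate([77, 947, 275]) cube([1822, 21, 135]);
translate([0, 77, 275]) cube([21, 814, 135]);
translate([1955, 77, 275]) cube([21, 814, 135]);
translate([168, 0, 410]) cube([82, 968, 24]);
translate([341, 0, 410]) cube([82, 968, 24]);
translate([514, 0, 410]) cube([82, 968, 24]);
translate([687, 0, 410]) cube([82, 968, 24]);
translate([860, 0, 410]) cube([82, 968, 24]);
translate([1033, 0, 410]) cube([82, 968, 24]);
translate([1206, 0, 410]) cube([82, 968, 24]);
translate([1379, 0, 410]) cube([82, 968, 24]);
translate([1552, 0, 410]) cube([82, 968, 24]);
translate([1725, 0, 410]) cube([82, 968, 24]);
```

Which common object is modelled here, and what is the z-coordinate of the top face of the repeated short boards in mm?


A bed frame. The slat-top height is 434 mm.

Four posts, four rails, and a row of slats — a bed frame. Slats sit on the rails at z = 275 + 135 = 410; with slat thickness 24, the top is 434 mm.


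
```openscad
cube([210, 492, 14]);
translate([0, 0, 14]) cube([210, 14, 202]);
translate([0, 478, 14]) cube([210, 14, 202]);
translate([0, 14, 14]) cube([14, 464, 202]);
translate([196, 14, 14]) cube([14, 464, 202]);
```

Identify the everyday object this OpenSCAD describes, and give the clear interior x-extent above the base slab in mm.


An open box. The internal width is 182 mm.

A 210×492 base slab with four walls standing on it — an open box. The base is 210 mm wide and the walls are 14 mm thick, so the internal width is 210 − 2 × 14 = 182 mm.


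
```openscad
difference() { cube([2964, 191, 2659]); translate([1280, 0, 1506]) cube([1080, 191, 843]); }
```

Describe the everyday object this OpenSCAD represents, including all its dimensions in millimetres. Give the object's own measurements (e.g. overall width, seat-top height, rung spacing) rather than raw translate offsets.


A wall 2964 mm long (x), 191 mm thick (y), 2659 mm tall, with a rectangular window opening cut through it. The opening is 1080 mm wide and 843 mm tall; its sill is at z = 1506 mm and its near (−x) edge is 1280 mm from the wall's −x end. The opening passes through the full wall thickness.


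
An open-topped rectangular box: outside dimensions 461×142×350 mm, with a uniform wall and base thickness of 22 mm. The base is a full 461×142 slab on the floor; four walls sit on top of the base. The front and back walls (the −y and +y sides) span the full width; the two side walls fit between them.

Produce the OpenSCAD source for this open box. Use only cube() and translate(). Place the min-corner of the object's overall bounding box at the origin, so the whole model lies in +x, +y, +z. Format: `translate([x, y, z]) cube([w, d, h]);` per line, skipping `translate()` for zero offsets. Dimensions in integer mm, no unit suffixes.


cube([461, 142, 22]);
translate([0, 0, 22]) cube([461, 22, 328]);
translate([0, 120, 22]) cube([461, 22, 328]);
translate([0, 22, 22]) cube([22, 98, 328]);
translate([439, 22, 22]) cube([22, 98, 328]);


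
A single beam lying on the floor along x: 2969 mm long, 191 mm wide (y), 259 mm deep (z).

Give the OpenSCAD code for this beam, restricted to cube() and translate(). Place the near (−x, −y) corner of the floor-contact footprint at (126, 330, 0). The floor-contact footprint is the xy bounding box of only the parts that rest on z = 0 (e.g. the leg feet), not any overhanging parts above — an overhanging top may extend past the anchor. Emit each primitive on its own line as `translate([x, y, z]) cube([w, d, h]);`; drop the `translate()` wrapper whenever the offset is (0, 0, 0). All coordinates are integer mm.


translate([126, 330, 0]) cube([2969, 191, 259]);


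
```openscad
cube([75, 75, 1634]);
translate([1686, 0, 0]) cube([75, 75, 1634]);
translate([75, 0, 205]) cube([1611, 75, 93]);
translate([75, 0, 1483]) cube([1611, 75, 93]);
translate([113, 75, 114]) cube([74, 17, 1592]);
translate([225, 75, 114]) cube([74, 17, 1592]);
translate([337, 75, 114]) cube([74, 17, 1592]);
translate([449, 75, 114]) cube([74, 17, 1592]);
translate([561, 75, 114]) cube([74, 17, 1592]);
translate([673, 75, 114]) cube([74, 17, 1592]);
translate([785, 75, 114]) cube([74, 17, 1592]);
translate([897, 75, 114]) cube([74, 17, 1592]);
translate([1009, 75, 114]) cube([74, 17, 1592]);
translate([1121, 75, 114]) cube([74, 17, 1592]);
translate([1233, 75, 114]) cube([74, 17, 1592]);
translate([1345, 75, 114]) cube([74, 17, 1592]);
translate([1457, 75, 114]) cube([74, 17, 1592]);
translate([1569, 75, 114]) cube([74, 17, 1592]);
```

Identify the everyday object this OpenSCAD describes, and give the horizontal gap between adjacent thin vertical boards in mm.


A fence section. The picket gap is 38 mm.

Two posts, two rails, 14 pickets — a fence section. Span 1611 mm holds 14 pickets of 74 mm with 15 equal gaps: ⌊(1611 − 14·74) / 15⌋ = 38 mm.


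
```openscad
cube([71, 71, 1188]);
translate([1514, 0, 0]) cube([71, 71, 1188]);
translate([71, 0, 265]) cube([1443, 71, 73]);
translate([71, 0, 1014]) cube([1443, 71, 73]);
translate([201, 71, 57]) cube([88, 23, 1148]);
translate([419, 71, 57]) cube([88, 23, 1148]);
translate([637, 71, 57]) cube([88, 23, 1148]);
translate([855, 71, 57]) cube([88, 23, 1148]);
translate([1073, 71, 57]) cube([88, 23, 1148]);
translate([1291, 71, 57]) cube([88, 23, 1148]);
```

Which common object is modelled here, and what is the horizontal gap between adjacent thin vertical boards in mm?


A fence section. The picket gap is 130 mm.

Two posts, two rails, 6 pickets — a fence section. Span 1443 mm holds 6 pickets of 88 mm with 7 equal gaps: ⌊(1443 − 6·88) / 7⌋ = 130 mm.


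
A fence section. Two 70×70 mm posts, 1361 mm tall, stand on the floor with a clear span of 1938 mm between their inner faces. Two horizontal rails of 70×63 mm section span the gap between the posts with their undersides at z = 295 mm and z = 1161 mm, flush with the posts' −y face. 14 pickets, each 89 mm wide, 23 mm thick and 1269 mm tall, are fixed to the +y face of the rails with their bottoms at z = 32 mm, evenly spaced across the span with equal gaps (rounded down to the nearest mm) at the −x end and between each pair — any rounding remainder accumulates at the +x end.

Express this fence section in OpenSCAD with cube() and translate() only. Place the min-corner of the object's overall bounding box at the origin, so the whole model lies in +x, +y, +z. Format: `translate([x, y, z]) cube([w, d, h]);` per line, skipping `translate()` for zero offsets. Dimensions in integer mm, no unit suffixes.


cube([70, 70, 1361]);
translate([2008, 0, 0]) cube([70, 70, 1361]);
translate([70, 0, 295]) cube([1938, 70, 63]);
translate([70, 0, 1161]) cube([1938, 70, 63]);
translate([116, 70, 32]) cube([89, 23, 1269]);
translate([251, 70, 32]) cube([89, 23, 1269]);
translate([386, 70, 32]) cube([89, 23, 1269]);
translate([521, 70, 32]) cube([89, 23, 1269]);
translate([656, 70, 32]) cube([89, 23, 1269]);
translate([791, 70, 32]) cube([89, 23, 1269]);
translate([926, 70, 32]) cube([89, 23, 1269]);
translate([1061, 70, 32]) cube([89, 23, 1269]);
translate([1196, 70, 32]) cube([89, 23, 1269]);
translate([1331, 70, 32]) cube([89, 23, 1269]);
translate([1466, 70, 32]) cube([89, 23, 1269]);
translate([1601, 70, 32]) cube([89, 23, 1269]);
translate([1736, 70, 32]) cube([89, 23, 1269]);
translate([1871, 70, 32]) cube([89, 23, 1269]);


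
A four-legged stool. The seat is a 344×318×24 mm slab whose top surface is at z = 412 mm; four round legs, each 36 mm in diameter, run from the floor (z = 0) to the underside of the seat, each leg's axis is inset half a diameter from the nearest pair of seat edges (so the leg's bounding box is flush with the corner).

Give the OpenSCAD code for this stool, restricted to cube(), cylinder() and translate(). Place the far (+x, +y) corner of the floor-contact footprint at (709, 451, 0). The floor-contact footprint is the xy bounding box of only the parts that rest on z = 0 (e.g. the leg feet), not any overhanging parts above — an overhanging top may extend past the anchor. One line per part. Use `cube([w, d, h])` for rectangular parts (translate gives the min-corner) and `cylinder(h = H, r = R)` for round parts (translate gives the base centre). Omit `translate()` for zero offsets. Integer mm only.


// leg_h = 412 - 24 = 388
translate([365, 133, 388]) cube([344, 318, 24]);
translate([383, 151, 0]) cylinder(h = 388, r = 18);
translate([691, 151, 0]) cylinder(h = 388, r = 18);
translate([383, 433, 0]) cylinder(h = 388, r = 18);
translate([691, 433, 0]) cylinder(h = 388, r = 18);


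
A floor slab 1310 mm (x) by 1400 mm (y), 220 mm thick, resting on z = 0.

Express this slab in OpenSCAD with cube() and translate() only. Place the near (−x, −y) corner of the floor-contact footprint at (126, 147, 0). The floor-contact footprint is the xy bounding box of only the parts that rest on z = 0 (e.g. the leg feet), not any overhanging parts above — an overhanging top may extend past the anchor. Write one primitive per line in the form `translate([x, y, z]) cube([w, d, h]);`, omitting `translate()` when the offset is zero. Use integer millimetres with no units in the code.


translate([126, 147, 0]) cube([1310, 1400, 220]);


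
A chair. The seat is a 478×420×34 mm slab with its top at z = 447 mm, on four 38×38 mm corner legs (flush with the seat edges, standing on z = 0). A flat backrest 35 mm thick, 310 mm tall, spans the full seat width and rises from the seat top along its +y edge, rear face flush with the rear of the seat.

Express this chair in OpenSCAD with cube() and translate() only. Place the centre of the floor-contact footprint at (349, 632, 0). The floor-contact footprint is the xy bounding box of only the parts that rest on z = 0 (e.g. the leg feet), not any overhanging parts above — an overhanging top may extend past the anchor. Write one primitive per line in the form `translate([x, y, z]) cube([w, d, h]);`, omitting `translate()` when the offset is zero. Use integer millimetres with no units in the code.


translate([110, 422, 413]) cube([478, 420, 34]);
translate([110, 422, 0]) cube([38, 38, 413]);
translate([550, 422, 0]) cube([38, 38, 413]);
translate([110, 804, 0]) cube([38, 38, 413]);
translate([550, 804, 0]) cube([38, 38, 413]);
translate([110, 807, 447]) cube([478, 35, 310]);


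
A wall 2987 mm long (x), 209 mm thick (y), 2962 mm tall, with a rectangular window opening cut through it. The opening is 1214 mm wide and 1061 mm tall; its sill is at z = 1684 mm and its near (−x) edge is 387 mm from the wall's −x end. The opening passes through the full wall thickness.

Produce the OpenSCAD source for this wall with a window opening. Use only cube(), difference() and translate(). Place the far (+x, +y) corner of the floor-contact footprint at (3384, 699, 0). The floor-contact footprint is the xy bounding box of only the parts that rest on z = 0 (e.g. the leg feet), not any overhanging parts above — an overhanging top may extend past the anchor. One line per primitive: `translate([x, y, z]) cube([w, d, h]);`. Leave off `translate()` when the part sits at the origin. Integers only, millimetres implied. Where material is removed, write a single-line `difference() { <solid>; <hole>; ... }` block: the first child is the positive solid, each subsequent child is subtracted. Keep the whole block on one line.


difference() { translate([397, 490, 0]) cube([2987, 209, 2962]); translate([784, 490, 1684]) cube([1214, 209, 1061]); }


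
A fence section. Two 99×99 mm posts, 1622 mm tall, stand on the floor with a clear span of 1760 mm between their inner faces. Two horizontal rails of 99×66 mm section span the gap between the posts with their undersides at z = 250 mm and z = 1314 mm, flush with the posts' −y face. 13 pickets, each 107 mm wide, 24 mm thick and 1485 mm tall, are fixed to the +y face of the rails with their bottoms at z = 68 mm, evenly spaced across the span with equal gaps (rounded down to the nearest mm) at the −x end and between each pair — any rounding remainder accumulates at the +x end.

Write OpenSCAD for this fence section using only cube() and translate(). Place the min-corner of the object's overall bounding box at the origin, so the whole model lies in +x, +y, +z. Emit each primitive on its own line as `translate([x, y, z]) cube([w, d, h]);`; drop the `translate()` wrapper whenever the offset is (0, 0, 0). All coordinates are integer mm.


cube([99, 99, 1622]);
translate([1859, 0, 0]) cube([99, 99, 1622]);
translate([99, 0, 250]) cube([1760, 99, 66]);
translate([99, 0, 1314]) cube([1760, 99, 66]);
translate([125, 99, 68]) cube([107, 24, 1485]);
translate([258, 99, 68]) cube([107, 24, 1485]);
translate([391, 99, 68]) cube([107, 24, 1485]);
translate([524, 99, 68]) cube([107, 24, 1485]);
translate([657, 99, 68]) cube([107, 24, 1485]);
translate([790, 99, 68]) cube([107, 24, 1485]);
translate([923, 99, 68]) cube([107, 24, 1485]);
translate([1056, 99, 68]) cube([107, 24, 1485]);
translate([1189, 99, 68]) cube([107, 24, 1485]);
translate([1322, 99, 68]) cube([107, 24, 1485]);
translate([1455, 99, 68]) cube([107, 24, 1485]);
translate([1588, 99, 68]) cube([107, 24, 1485]);
translate([1721, 99, 68]) cube([107, 24, 1485]);
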